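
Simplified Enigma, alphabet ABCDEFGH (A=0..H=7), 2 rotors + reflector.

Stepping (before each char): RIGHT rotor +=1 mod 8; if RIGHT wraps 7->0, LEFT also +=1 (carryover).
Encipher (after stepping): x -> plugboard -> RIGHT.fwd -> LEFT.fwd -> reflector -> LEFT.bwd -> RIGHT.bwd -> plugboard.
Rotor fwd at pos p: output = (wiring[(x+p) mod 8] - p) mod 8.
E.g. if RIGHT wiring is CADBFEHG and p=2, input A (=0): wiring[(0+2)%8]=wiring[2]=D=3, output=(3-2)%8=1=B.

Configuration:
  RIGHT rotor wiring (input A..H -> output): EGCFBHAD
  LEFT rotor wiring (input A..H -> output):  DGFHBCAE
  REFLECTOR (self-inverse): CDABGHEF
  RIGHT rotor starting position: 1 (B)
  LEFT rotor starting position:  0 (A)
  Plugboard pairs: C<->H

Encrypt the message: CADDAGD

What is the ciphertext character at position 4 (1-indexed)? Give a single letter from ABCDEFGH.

Char 1 ('C'): step: R->2, L=0; C->plug->H->R->E->L->B->refl->D->L'->A->R'->A->plug->A
Char 2 ('A'): step: R->3, L=0; A->plug->A->R->C->L->F->refl->H->L'->D->R'->G->plug->G
Char 3 ('D'): step: R->4, L=0; D->plug->D->R->H->L->E->refl->G->L'->B->R'->H->plug->C
Char 4 ('D'): step: R->5, L=0; D->plug->D->R->H->L->E->refl->G->L'->B->R'->E->plug->E

E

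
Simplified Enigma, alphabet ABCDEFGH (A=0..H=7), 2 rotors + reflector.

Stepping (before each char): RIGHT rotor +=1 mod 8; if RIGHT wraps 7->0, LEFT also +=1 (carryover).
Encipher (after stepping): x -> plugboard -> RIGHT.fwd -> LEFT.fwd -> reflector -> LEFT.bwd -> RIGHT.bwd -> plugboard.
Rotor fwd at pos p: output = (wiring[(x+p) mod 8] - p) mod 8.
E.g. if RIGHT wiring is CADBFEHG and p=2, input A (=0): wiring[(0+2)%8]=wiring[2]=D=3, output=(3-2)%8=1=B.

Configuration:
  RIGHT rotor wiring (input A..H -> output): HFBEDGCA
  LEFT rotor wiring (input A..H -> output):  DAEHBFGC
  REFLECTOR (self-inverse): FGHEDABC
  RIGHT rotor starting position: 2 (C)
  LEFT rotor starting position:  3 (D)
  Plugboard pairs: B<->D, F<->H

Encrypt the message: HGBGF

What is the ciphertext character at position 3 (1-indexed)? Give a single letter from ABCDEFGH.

Char 1 ('H'): step: R->3, L=3; H->plug->F->R->E->L->H->refl->C->L'->C->R'->G->plug->G
Char 2 ('G'): step: R->4, L=3; G->plug->G->R->F->L->A->refl->F->L'->G->R'->C->plug->C
Char 3 ('B'): step: R->5, L=3; B->plug->D->R->C->L->C->refl->H->L'->E->R'->F->plug->H

H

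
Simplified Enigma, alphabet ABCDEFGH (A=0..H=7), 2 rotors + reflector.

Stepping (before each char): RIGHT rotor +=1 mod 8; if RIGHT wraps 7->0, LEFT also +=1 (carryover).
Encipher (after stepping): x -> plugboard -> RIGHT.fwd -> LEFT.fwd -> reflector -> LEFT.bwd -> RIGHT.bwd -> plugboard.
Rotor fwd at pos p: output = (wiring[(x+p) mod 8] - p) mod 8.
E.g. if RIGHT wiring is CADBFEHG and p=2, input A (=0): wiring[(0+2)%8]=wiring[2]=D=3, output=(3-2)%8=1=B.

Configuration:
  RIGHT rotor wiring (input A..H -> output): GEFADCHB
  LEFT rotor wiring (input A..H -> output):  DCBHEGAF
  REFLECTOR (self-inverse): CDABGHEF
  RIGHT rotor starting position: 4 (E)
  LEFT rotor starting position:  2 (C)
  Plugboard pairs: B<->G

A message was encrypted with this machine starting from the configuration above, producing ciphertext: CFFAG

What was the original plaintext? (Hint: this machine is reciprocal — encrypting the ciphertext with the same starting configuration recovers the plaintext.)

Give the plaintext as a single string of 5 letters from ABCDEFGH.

Char 1 ('C'): step: R->5, L=2; C->plug->C->R->E->L->G->refl->E->L'->D->R'->G->plug->B
Char 2 ('F'): step: R->6, L=2; F->plug->F->R->C->L->C->refl->A->L'->H->R'->E->plug->E
Char 3 ('F'): step: R->7, L=2; F->plug->F->R->E->L->G->refl->E->L'->D->R'->G->plug->B
Char 4 ('A'): step: R->0, L->3 (L advanced); A->plug->A->R->G->L->H->refl->F->L'->D->R'->E->plug->E
Char 5 ('G'): step: R->1, L=3; G->plug->B->R->E->L->C->refl->A->L'->F->R'->H->plug->H

Answer: BEBEH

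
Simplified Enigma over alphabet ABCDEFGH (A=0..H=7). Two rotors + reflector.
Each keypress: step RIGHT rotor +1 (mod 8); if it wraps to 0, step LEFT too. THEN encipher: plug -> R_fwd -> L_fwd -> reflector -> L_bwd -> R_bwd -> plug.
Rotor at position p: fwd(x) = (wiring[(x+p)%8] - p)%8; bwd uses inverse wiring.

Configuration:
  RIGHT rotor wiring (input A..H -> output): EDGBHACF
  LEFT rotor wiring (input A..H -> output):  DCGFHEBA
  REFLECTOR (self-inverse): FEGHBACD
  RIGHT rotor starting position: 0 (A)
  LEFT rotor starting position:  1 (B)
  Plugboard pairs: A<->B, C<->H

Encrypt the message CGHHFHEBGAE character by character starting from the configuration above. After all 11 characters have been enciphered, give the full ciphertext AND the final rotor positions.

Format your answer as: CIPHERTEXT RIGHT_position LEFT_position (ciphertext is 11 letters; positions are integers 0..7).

Answer: EEFAABFDFGD 3 2

Derivation:
Char 1 ('C'): step: R->1, L=1; C->plug->H->R->D->L->G->refl->C->L'->H->R'->E->plug->E
Char 2 ('G'): step: R->2, L=1; G->plug->G->R->C->L->E->refl->B->L'->A->R'->E->plug->E
Char 3 ('H'): step: R->3, L=1; H->plug->C->R->F->L->A->refl->F->L'->B->R'->F->plug->F
Char 4 ('H'): step: R->4, L=1; H->plug->C->R->G->L->H->refl->D->L'->E->R'->B->plug->A
Char 5 ('F'): step: R->5, L=1; F->plug->F->R->B->L->F->refl->A->L'->F->R'->B->plug->A
Char 6 ('H'): step: R->6, L=1; H->plug->C->R->G->L->H->refl->D->L'->E->R'->A->plug->B
Char 7 ('E'): step: R->7, L=1; E->plug->E->R->C->L->E->refl->B->L'->A->R'->F->plug->F
Char 8 ('B'): step: R->0, L->2 (L advanced); B->plug->A->R->E->L->H->refl->D->L'->B->R'->D->plug->D
Char 9 ('G'): step: R->1, L=2; G->plug->G->R->E->L->H->refl->D->L'->B->R'->F->plug->F
Char 10 ('A'): step: R->2, L=2; A->plug->B->R->H->L->A->refl->F->L'->C->R'->G->plug->G
Char 11 ('E'): step: R->3, L=2; E->plug->E->R->C->L->F->refl->A->L'->H->R'->D->plug->D
Final: ciphertext=EEFAABFDFGD, RIGHT=3, LEFT=2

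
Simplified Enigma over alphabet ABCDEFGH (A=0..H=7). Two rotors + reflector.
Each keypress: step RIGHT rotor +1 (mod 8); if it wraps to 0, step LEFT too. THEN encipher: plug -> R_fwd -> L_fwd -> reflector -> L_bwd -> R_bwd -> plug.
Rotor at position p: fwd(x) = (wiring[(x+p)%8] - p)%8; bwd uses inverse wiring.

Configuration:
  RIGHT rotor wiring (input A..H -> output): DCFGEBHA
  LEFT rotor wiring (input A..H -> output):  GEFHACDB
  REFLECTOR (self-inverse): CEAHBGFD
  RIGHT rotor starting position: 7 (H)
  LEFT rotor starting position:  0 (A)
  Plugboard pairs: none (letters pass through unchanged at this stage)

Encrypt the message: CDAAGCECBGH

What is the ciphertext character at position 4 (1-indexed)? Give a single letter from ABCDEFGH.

Char 1 ('C'): step: R->0, L->1 (L advanced); C->plug->C->R->F->L->C->refl->A->L'->G->R'->D->plug->D
Char 2 ('D'): step: R->1, L=1; D->plug->D->R->D->L->H->refl->D->L'->A->R'->E->plug->E
Char 3 ('A'): step: R->2, L=1; A->plug->A->R->D->L->H->refl->D->L'->A->R'->H->plug->H
Char 4 ('A'): step: R->3, L=1; A->plug->A->R->D->L->H->refl->D->L'->A->R'->F->plug->F

F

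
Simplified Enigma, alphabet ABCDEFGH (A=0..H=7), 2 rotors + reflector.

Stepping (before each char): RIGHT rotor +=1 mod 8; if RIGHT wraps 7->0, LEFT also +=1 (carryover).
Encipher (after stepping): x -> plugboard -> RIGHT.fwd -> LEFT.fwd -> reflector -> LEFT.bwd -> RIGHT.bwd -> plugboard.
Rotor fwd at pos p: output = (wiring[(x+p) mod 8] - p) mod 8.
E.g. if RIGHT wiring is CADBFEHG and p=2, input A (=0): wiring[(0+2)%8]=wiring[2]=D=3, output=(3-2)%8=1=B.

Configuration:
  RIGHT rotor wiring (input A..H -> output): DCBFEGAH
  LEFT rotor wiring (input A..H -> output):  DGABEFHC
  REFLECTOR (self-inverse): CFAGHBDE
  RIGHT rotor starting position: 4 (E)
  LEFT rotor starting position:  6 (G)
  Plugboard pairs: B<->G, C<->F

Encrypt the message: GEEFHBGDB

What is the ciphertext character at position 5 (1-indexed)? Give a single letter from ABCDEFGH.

Char 1 ('G'): step: R->5, L=6; G->plug->B->R->D->L->A->refl->C->L'->E->R'->F->plug->C
Char 2 ('E'): step: R->6, L=6; E->plug->E->R->D->L->A->refl->C->L'->E->R'->D->plug->D
Char 3 ('E'): step: R->7, L=6; E->plug->E->R->G->L->G->refl->D->L'->F->R'->F->plug->C
Char 4 ('F'): step: R->0, L->7 (L advanced); F->plug->C->R->B->L->E->refl->H->L'->C->R'->B->plug->G
Char 5 ('H'): step: R->1, L=7; H->plug->H->R->C->L->H->refl->E->L'->B->R'->A->plug->A

A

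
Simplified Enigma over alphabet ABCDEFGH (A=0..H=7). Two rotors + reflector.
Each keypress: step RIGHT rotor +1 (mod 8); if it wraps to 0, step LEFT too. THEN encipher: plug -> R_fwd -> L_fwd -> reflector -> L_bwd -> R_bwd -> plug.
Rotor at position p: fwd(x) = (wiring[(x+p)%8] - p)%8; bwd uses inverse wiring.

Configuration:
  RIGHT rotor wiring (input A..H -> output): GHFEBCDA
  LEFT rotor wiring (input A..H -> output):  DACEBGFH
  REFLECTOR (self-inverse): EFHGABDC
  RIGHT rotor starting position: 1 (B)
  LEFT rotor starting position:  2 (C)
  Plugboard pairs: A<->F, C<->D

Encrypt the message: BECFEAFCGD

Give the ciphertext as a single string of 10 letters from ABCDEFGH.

Answer: EBDBHFHFHA

Derivation:
Char 1 ('B'): step: R->2, L=2; B->plug->B->R->C->L->H->refl->C->L'->B->R'->E->plug->E
Char 2 ('E'): step: R->3, L=2; E->plug->E->R->F->L->F->refl->B->L'->G->R'->B->plug->B
Char 3 ('C'): step: R->4, L=2; C->plug->D->R->E->L->D->refl->G->L'->H->R'->C->plug->D
Char 4 ('F'): step: R->5, L=2; F->plug->A->R->F->L->F->refl->B->L'->G->R'->B->plug->B
Char 5 ('E'): step: R->6, L=2; E->plug->E->R->H->L->G->refl->D->L'->E->R'->H->plug->H
Char 6 ('A'): step: R->7, L=2; A->plug->F->R->C->L->H->refl->C->L'->B->R'->A->plug->F
Char 7 ('F'): step: R->0, L->3 (L advanced); F->plug->A->R->G->L->F->refl->B->L'->A->R'->H->plug->H
Char 8 ('C'): step: R->1, L=3; C->plug->D->R->A->L->B->refl->F->L'->G->R'->A->plug->F
Char 9 ('G'): step: R->2, L=3; G->plug->G->R->E->L->E->refl->A->L'->F->R'->H->plug->H
Char 10 ('D'): step: R->3, L=3; D->plug->C->R->H->L->H->refl->C->L'->D->R'->F->plug->A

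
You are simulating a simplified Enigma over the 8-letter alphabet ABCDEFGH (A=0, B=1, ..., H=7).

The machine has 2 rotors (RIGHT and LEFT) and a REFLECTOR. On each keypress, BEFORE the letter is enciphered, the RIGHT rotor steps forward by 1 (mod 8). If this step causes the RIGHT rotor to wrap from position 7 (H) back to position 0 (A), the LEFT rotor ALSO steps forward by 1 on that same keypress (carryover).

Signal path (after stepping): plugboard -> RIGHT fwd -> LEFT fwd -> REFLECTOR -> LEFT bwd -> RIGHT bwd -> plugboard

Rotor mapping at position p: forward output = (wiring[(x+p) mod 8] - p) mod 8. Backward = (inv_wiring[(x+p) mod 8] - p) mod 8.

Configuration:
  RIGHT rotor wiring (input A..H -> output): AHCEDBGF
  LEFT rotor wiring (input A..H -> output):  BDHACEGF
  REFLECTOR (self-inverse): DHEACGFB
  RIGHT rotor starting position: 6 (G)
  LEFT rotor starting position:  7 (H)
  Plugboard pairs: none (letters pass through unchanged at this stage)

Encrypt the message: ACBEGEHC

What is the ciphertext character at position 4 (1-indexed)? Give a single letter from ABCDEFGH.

Char 1 ('A'): step: R->7, L=7; A->plug->A->R->G->L->F->refl->G->L'->A->R'->C->plug->C
Char 2 ('C'): step: R->0, L->0 (L advanced); C->plug->C->R->C->L->H->refl->B->L'->A->R'->A->plug->A
Char 3 ('B'): step: R->1, L=0; B->plug->B->R->B->L->D->refl->A->L'->D->R'->C->plug->C
Char 4 ('E'): step: R->2, L=0; E->plug->E->R->E->L->C->refl->E->L'->F->R'->H->plug->H

H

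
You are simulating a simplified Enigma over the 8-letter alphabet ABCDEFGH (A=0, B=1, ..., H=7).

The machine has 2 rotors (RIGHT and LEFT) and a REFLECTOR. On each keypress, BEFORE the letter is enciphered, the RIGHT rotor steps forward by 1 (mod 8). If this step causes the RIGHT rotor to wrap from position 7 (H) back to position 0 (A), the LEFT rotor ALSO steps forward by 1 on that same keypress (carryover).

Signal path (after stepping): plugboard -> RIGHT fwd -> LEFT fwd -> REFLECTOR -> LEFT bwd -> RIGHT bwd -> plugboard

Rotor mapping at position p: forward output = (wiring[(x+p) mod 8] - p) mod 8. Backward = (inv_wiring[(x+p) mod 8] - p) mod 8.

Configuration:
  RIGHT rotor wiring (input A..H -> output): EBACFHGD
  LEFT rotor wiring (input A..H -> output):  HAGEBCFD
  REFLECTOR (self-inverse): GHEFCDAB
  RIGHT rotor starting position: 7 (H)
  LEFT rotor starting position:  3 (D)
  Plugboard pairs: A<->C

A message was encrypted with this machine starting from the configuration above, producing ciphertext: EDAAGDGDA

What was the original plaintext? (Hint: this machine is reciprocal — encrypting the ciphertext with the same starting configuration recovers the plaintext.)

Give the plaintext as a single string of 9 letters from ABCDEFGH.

Answer: GCGEEBHHC

Derivation:
Char 1 ('E'): step: R->0, L->4 (L advanced); E->plug->E->R->F->L->E->refl->C->L'->G->R'->G->plug->G
Char 2 ('D'): step: R->1, L=4; D->plug->D->R->E->L->D->refl->F->L'->A->R'->A->plug->C
Char 3 ('A'): step: R->2, L=4; A->plug->C->R->D->L->H->refl->B->L'->C->R'->G->plug->G
Char 4 ('A'): step: R->3, L=4; A->plug->C->R->E->L->D->refl->F->L'->A->R'->E->plug->E
Char 5 ('G'): step: R->4, L=4; G->plug->G->R->E->L->D->refl->F->L'->A->R'->E->plug->E
Char 6 ('D'): step: R->5, L=4; D->plug->D->R->H->L->A->refl->G->L'->B->R'->B->plug->B
Char 7 ('G'): step: R->6, L=4; G->plug->G->R->H->L->A->refl->G->L'->B->R'->H->plug->H
Char 8 ('D'): step: R->7, L=4; D->plug->D->R->B->L->G->refl->A->L'->H->R'->H->plug->H
Char 9 ('A'): step: R->0, L->5 (L advanced); A->plug->C->R->A->L->F->refl->D->L'->E->R'->A->plug->C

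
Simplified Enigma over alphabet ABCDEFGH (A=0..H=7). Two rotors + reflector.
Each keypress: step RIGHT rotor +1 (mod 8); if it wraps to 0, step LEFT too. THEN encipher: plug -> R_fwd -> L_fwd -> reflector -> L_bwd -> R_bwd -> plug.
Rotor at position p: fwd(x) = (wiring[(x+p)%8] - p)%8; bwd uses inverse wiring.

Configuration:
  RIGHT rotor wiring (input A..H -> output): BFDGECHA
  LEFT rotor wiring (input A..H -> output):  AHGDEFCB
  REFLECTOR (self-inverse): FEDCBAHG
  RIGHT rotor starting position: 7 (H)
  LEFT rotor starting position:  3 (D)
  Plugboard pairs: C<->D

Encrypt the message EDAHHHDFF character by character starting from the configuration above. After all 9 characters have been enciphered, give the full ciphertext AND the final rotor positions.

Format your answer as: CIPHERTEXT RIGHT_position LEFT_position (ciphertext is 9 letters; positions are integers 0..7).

Char 1 ('E'): step: R->0, L->4 (L advanced); E->plug->E->R->E->L->E->refl->B->L'->B->R'->A->plug->A
Char 2 ('D'): step: R->1, L=4; D->plug->C->R->F->L->D->refl->C->L'->G->R'->F->plug->F
Char 3 ('A'): step: R->2, L=4; A->plug->A->R->B->L->B->refl->E->L'->E->R'->B->plug->B
Char 4 ('H'): step: R->3, L=4; H->plug->H->R->A->L->A->refl->F->L'->D->R'->A->plug->A
Char 5 ('H'): step: R->4, L=4; H->plug->H->R->C->L->G->refl->H->L'->H->R'->G->plug->G
Char 6 ('H'): step: R->5, L=4; H->plug->H->R->H->L->H->refl->G->L'->C->R'->B->plug->B
Char 7 ('D'): step: R->6, L=4; D->plug->C->R->D->L->F->refl->A->L'->A->R'->F->plug->F
Char 8 ('F'): step: R->7, L=4; F->plug->F->R->F->L->D->refl->C->L'->G->R'->C->plug->D
Char 9 ('F'): step: R->0, L->5 (L advanced); F->plug->F->R->C->L->E->refl->B->L'->F->R'->B->plug->B
Final: ciphertext=AFBAGBFDB, RIGHT=0, LEFT=5

Answer: AFBAGBFDB 0 5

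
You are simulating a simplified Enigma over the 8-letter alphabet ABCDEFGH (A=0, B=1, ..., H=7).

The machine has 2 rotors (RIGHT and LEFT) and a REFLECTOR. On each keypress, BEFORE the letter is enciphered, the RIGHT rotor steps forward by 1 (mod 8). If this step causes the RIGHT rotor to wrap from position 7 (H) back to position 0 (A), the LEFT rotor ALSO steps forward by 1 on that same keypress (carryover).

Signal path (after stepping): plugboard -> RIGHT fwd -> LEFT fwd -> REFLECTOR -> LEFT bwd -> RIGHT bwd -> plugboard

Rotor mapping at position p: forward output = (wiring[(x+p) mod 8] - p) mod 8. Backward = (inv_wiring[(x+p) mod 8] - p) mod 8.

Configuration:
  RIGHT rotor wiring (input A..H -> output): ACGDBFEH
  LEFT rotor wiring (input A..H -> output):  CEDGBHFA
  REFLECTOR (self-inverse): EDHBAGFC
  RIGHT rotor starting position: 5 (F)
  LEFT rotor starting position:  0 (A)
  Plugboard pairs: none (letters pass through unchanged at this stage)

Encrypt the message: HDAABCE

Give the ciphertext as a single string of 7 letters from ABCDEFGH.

Answer: BBHGGEG

Derivation:
Char 1 ('H'): step: R->6, L=0; H->plug->H->R->H->L->A->refl->E->L'->B->R'->B->plug->B
Char 2 ('D'): step: R->7, L=0; D->plug->D->R->H->L->A->refl->E->L'->B->R'->B->plug->B
Char 3 ('A'): step: R->0, L->1 (L advanced); A->plug->A->R->A->L->D->refl->B->L'->H->R'->H->plug->H
Char 4 ('A'): step: R->1, L=1; A->plug->A->R->B->L->C->refl->H->L'->G->R'->G->plug->G
Char 5 ('B'): step: R->2, L=1; B->plug->B->R->B->L->C->refl->H->L'->G->R'->G->plug->G
Char 6 ('C'): step: R->3, L=1; C->plug->C->R->C->L->F->refl->G->L'->E->R'->E->plug->E
Char 7 ('E'): step: R->4, L=1; E->plug->E->R->E->L->G->refl->F->L'->C->R'->G->plug->G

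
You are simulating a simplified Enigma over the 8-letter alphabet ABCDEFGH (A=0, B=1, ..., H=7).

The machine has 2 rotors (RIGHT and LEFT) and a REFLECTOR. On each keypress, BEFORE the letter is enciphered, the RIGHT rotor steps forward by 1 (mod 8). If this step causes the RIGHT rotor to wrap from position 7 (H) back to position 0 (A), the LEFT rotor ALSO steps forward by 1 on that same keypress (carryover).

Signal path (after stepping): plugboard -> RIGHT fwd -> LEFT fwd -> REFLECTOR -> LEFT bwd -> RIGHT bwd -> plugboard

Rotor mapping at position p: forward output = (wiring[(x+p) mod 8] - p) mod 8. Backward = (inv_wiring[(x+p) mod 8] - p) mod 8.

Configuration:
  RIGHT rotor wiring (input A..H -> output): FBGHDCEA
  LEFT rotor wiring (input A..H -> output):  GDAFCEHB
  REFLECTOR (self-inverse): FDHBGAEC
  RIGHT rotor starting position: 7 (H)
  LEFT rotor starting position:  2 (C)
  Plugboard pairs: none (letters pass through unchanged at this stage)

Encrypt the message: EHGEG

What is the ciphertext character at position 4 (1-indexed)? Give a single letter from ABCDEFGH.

Char 1 ('E'): step: R->0, L->3 (L advanced); E->plug->E->R->D->L->E->refl->G->L'->E->R'->G->plug->G
Char 2 ('H'): step: R->1, L=3; H->plug->H->R->E->L->G->refl->E->L'->D->R'->F->plug->F
Char 3 ('G'): step: R->2, L=3; G->plug->G->R->D->L->E->refl->G->L'->E->R'->A->plug->A
Char 4 ('E'): step: R->3, L=3; E->plug->E->R->F->L->D->refl->B->L'->C->R'->F->plug->F

F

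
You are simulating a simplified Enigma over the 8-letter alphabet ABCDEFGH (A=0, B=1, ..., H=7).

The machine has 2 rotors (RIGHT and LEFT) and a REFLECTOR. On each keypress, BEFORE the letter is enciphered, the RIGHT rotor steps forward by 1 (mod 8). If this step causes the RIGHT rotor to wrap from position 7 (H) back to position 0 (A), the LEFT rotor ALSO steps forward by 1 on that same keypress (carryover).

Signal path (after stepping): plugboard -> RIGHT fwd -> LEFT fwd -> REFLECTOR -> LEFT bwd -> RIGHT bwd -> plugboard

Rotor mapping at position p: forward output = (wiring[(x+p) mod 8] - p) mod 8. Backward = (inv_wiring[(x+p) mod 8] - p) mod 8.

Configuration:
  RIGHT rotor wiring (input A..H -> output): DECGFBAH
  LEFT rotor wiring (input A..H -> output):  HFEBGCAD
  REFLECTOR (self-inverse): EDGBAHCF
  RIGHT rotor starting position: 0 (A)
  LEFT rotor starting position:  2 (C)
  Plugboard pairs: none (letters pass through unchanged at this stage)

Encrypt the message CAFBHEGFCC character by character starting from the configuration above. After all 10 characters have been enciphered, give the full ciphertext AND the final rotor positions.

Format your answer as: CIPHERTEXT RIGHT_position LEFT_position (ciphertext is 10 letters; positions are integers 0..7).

Char 1 ('C'): step: R->1, L=2; C->plug->C->R->F->L->B->refl->D->L'->H->R'->F->plug->F
Char 2 ('A'): step: R->2, L=2; A->plug->A->R->A->L->C->refl->G->L'->E->R'->B->plug->B
Char 3 ('F'): step: R->3, L=2; F->plug->F->R->A->L->C->refl->G->L'->E->R'->E->plug->E
Char 4 ('B'): step: R->4, L=2; B->plug->B->R->F->L->B->refl->D->L'->H->R'->E->plug->E
Char 5 ('H'): step: R->5, L=2; H->plug->H->R->A->L->C->refl->G->L'->E->R'->A->plug->A
Char 6 ('E'): step: R->6, L=2; E->plug->E->R->E->L->G->refl->C->L'->A->R'->F->plug->F
Char 7 ('G'): step: R->7, L=2; G->plug->G->R->C->L->E->refl->A->L'->D->R'->D->plug->D
Char 8 ('F'): step: R->0, L->3 (L advanced); F->plug->F->R->B->L->D->refl->B->L'->H->R'->H->plug->H
Char 9 ('C'): step: R->1, L=3; C->plug->C->R->F->L->E->refl->A->L'->E->R'->D->plug->D
Char 10 ('C'): step: R->2, L=3; C->plug->C->R->D->L->F->refl->H->L'->C->R'->H->plug->H
Final: ciphertext=FBEEAFDHDH, RIGHT=2, LEFT=3

Answer: FBEEAFDHDH 2 3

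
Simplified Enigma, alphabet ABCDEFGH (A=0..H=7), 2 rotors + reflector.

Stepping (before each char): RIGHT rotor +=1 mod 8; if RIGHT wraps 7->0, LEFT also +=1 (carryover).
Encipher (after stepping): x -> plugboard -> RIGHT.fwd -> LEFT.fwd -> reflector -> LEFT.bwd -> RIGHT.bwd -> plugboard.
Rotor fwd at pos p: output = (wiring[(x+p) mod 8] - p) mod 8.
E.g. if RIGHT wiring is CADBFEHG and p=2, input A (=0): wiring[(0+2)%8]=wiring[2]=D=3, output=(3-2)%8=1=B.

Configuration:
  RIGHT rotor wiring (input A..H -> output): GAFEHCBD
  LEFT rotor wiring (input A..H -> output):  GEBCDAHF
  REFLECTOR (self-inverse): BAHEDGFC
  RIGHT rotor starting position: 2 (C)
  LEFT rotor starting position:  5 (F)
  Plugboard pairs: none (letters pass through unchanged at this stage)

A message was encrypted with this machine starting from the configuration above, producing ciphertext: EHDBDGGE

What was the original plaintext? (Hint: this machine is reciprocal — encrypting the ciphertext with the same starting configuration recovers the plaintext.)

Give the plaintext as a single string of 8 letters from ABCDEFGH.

Answer: GCBCBEFF

Derivation:
Char 1 ('E'): step: R->3, L=5; E->plug->E->R->A->L->D->refl->E->L'->F->R'->G->plug->G
Char 2 ('H'): step: R->4, L=5; H->plug->H->R->A->L->D->refl->E->L'->F->R'->C->plug->C
Char 3 ('D'): step: R->5, L=5; D->plug->D->R->B->L->C->refl->H->L'->E->R'->B->plug->B
Char 4 ('B'): step: R->6, L=5; B->plug->B->R->F->L->E->refl->D->L'->A->R'->C->plug->C
Char 5 ('D'): step: R->7, L=5; D->plug->D->R->G->L->F->refl->G->L'->H->R'->B->plug->B
Char 6 ('G'): step: R->0, L->6 (L advanced); G->plug->G->R->B->L->H->refl->C->L'->H->R'->E->plug->E
Char 7 ('G'): step: R->1, L=6; G->plug->G->R->C->L->A->refl->B->L'->A->R'->F->plug->F
Char 8 ('E'): step: R->2, L=6; E->plug->E->R->H->L->C->refl->H->L'->B->R'->F->plug->F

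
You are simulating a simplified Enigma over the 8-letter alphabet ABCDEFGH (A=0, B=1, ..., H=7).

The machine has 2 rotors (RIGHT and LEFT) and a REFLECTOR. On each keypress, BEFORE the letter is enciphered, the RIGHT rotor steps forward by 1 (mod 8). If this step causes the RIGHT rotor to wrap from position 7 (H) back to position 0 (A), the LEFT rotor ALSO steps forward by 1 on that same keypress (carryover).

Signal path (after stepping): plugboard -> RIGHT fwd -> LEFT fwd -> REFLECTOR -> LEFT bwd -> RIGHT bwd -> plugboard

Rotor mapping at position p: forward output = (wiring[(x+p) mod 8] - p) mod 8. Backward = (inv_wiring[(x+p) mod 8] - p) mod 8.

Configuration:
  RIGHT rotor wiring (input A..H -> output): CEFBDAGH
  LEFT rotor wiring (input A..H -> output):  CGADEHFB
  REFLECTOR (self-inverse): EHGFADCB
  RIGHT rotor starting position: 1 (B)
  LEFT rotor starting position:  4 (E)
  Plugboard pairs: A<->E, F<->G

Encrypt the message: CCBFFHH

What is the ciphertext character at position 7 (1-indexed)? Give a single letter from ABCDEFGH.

Char 1 ('C'): step: R->2, L=4; C->plug->C->R->B->L->D->refl->F->L'->D->R'->A->plug->E
Char 2 ('C'): step: R->3, L=4; C->plug->C->R->F->L->C->refl->G->L'->E->R'->E->plug->A
Char 3 ('B'): step: R->4, L=4; B->plug->B->R->E->L->G->refl->C->L'->F->R'->H->plug->H
Char 4 ('F'): step: R->5, L=4; F->plug->G->R->E->L->G->refl->C->L'->F->R'->D->plug->D
Char 5 ('F'): step: R->6, L=4; F->plug->G->R->F->L->C->refl->G->L'->E->R'->C->plug->C
Char 6 ('H'): step: R->7, L=4; H->plug->H->R->H->L->H->refl->B->L'->C->R'->E->plug->A
Char 7 ('H'): step: R->0, L->5 (L advanced); H->plug->H->R->H->L->H->refl->B->L'->E->R'->B->plug->B

B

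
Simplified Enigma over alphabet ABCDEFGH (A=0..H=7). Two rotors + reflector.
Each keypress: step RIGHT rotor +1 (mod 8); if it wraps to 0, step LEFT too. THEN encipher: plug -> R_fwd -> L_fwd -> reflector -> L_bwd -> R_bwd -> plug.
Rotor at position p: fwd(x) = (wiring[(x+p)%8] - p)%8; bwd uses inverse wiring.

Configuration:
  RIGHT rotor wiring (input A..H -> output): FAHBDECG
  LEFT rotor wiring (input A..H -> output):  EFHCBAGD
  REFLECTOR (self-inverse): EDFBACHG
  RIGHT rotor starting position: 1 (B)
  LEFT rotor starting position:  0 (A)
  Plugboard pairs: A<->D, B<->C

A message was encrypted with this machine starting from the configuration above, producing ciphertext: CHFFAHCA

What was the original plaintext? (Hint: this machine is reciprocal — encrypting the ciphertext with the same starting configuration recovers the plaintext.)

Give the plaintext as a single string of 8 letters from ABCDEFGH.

Char 1 ('C'): step: R->2, L=0; C->plug->B->R->H->L->D->refl->B->L'->E->R'->F->plug->F
Char 2 ('H'): step: R->3, L=0; H->plug->H->R->E->L->B->refl->D->L'->H->R'->D->plug->A
Char 3 ('F'): step: R->4, L=0; F->plug->F->R->E->L->B->refl->D->L'->H->R'->A->plug->D
Char 4 ('F'): step: R->5, L=0; F->plug->F->R->C->L->H->refl->G->L'->G->R'->H->plug->H
Char 5 ('A'): step: R->6, L=0; A->plug->D->R->C->L->H->refl->G->L'->G->R'->H->plug->H
Char 6 ('H'): step: R->7, L=0; H->plug->H->R->D->L->C->refl->F->L'->B->R'->C->plug->B
Char 7 ('C'): step: R->0, L->1 (L advanced); C->plug->B->R->A->L->E->refl->A->L'->D->R'->E->plug->E
Char 8 ('A'): step: R->1, L=1; A->plug->D->R->C->L->B->refl->D->L'->H->R'->A->plug->D

Answer: FADHHBED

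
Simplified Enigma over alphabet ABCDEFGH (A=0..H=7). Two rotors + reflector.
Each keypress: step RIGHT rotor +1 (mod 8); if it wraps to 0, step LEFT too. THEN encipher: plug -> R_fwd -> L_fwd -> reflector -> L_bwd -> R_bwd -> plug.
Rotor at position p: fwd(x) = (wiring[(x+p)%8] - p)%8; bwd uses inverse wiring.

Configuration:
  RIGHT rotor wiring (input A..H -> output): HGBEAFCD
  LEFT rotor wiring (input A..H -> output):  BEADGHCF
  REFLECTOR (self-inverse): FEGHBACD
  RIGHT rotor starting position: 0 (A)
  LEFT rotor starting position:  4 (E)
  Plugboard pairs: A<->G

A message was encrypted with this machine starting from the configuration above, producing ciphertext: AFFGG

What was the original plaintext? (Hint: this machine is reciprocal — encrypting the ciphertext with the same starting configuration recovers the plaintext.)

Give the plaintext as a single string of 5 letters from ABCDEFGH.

Char 1 ('A'): step: R->1, L=4; A->plug->G->R->C->L->G->refl->C->L'->A->R'->B->plug->B
Char 2 ('F'): step: R->2, L=4; F->plug->F->R->B->L->D->refl->H->L'->H->R'->A->plug->G
Char 3 ('F'): step: R->3, L=4; F->plug->F->R->E->L->F->refl->A->L'->F->R'->B->plug->B
Char 4 ('G'): step: R->4, L=4; G->plug->A->R->E->L->F->refl->A->L'->F->R'->G->plug->A
Char 5 ('G'): step: R->5, L=4; G->plug->A->R->A->L->C->refl->G->L'->C->R'->D->plug->D

Answer: BGBAD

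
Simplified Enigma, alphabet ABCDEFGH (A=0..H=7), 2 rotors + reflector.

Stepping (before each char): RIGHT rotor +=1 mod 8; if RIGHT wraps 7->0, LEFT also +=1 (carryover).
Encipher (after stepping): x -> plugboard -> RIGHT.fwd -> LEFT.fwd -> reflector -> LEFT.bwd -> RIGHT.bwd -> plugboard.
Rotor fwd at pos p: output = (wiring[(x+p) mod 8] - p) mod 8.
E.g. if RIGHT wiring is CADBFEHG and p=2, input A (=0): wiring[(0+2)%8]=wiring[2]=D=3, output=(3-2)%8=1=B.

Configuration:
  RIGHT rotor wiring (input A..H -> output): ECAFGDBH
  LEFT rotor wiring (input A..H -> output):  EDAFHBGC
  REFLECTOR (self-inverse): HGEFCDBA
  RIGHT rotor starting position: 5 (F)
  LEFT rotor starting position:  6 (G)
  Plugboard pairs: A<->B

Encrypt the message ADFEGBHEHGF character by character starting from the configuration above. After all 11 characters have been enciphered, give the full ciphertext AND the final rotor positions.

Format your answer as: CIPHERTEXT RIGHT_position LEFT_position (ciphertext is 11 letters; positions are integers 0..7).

Char 1 ('A'): step: R->6, L=6; A->plug->B->R->B->L->E->refl->C->L'->E->R'->D->plug->D
Char 2 ('D'): step: R->7, L=6; D->plug->D->R->B->L->E->refl->C->L'->E->R'->G->plug->G
Char 3 ('F'): step: R->0, L->7 (L advanced); F->plug->F->R->D->L->B->refl->G->L'->E->R'->A->plug->B
Char 4 ('E'): step: R->1, L=7; E->plug->E->R->C->L->E->refl->C->L'->G->R'->G->plug->G
Char 5 ('G'): step: R->2, L=7; G->plug->G->R->C->L->E->refl->C->L'->G->R'->A->plug->B
Char 6 ('B'): step: R->3, L=7; B->plug->A->R->C->L->E->refl->C->L'->G->R'->D->plug->D
Char 7 ('H'): step: R->4, L=7; H->plug->H->R->B->L->F->refl->D->L'->A->R'->E->plug->E
Char 8 ('E'): step: R->5, L=7; E->plug->E->R->F->L->A->refl->H->L'->H->R'->D->plug->D
Char 9 ('H'): step: R->6, L=7; H->plug->H->R->F->L->A->refl->H->L'->H->R'->F->plug->F
Char 10 ('G'): step: R->7, L=7; G->plug->G->R->E->L->G->refl->B->L'->D->R'->C->plug->C
Char 11 ('F'): step: R->0, L->0 (L advanced); F->plug->F->R->D->L->F->refl->D->L'->B->R'->G->plug->G
Final: ciphertext=DGBGBDEDFCG, RIGHT=0, LEFT=0

Answer: DGBGBDEDFCG 0 0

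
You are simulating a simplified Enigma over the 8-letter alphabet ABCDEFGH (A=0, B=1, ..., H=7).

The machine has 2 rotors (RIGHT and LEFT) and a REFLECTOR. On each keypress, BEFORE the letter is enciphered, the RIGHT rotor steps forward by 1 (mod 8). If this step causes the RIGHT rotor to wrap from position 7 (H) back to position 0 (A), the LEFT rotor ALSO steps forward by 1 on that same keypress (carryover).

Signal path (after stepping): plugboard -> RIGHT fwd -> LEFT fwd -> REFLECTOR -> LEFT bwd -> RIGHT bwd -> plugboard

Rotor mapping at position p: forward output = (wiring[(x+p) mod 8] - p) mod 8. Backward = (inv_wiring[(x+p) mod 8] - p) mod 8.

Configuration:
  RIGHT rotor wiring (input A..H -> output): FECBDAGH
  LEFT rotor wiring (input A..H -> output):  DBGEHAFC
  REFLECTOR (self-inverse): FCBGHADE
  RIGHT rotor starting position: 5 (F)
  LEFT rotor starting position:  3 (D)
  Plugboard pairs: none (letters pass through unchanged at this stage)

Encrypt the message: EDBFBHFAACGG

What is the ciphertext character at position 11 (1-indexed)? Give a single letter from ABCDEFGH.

Char 1 ('E'): step: R->6, L=3; E->plug->E->R->E->L->H->refl->E->L'->B->R'->B->plug->B
Char 2 ('D'): step: R->7, L=3; D->plug->D->R->D->L->C->refl->B->L'->A->R'->A->plug->A
Char 3 ('B'): step: R->0, L->4 (L advanced); B->plug->B->R->E->L->H->refl->E->L'->B->R'->D->plug->D
Char 4 ('F'): step: R->1, L=4; F->plug->F->R->F->L->F->refl->A->L'->H->R'->E->plug->E
Char 5 ('B'): step: R->2, L=4; B->plug->B->R->H->L->A->refl->F->L'->F->R'->F->plug->F
Char 6 ('H'): step: R->3, L=4; H->plug->H->R->H->L->A->refl->F->L'->F->R'->C->plug->C
Char 7 ('F'): step: R->4, L=4; F->plug->F->R->A->L->D->refl->G->L'->D->R'->D->plug->D
Char 8 ('A'): step: R->5, L=4; A->plug->A->R->D->L->G->refl->D->L'->A->R'->D->plug->D
Char 9 ('A'): step: R->6, L=4; A->plug->A->R->A->L->D->refl->G->L'->D->R'->F->plug->F
Char 10 ('C'): step: R->7, L=4; C->plug->C->R->F->L->F->refl->A->L'->H->R'->H->plug->H
Char 11 ('G'): step: R->0, L->5 (L advanced); G->plug->G->R->G->L->H->refl->E->L'->E->R'->B->plug->B

B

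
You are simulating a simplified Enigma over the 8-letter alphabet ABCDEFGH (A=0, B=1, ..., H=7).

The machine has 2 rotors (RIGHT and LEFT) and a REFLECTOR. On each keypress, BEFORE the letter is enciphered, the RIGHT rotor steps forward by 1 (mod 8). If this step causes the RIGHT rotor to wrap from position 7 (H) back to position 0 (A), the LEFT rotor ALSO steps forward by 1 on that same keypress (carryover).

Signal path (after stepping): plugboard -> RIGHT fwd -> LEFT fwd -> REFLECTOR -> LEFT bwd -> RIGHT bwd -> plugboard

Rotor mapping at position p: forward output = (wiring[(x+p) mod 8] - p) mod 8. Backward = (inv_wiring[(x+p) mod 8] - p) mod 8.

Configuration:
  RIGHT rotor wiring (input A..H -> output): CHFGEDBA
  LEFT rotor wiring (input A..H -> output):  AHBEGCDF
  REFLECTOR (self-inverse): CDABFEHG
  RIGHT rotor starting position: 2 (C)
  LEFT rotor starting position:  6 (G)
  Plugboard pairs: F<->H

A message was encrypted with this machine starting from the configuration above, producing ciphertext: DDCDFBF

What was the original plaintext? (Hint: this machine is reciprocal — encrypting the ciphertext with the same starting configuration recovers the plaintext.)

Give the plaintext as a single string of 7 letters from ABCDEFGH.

Char 1 ('D'): step: R->3, L=6; D->plug->D->R->G->L->A->refl->C->L'->C->R'->H->plug->F
Char 2 ('D'): step: R->4, L=6; D->plug->D->R->E->L->D->refl->B->L'->D->R'->F->plug->H
Char 3 ('C'): step: R->5, L=6; C->plug->C->R->D->L->B->refl->D->L'->E->R'->B->plug->B
Char 4 ('D'): step: R->6, L=6; D->plug->D->R->B->L->H->refl->G->L'->F->R'->H->plug->F
Char 5 ('F'): step: R->7, L=6; F->plug->H->R->C->L->C->refl->A->L'->G->R'->D->plug->D
Char 6 ('B'): step: R->0, L->7 (L advanced); B->plug->B->R->H->L->E->refl->F->L'->E->R'->E->plug->E
Char 7 ('F'): step: R->1, L=7; F->plug->H->R->B->L->B->refl->D->L'->G->R'->A->plug->A

Answer: FHBFDEA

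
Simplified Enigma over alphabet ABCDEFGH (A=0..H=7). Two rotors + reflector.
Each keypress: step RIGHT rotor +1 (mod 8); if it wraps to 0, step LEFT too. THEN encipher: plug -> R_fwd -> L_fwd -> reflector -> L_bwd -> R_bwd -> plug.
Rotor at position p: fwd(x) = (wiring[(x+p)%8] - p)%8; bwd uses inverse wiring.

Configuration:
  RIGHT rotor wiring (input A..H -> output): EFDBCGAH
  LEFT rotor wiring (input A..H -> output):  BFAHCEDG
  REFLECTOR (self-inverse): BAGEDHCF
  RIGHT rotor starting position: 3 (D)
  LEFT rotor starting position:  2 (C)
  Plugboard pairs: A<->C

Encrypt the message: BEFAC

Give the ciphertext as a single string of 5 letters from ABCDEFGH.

Answer: ABHHG

Derivation:
Char 1 ('B'): step: R->4, L=2; B->plug->B->R->C->L->A->refl->B->L'->E->R'->C->plug->A
Char 2 ('E'): step: R->5, L=2; E->plug->E->R->A->L->G->refl->C->L'->D->R'->B->plug->B
Char 3 ('F'): step: R->6, L=2; F->plug->F->R->D->L->C->refl->G->L'->A->R'->H->plug->H
Char 4 ('A'): step: R->7, L=2; A->plug->C->R->G->L->H->refl->F->L'->B->R'->H->plug->H
Char 5 ('C'): step: R->0, L->3 (L advanced); C->plug->A->R->E->L->D->refl->E->L'->A->R'->G->plug->G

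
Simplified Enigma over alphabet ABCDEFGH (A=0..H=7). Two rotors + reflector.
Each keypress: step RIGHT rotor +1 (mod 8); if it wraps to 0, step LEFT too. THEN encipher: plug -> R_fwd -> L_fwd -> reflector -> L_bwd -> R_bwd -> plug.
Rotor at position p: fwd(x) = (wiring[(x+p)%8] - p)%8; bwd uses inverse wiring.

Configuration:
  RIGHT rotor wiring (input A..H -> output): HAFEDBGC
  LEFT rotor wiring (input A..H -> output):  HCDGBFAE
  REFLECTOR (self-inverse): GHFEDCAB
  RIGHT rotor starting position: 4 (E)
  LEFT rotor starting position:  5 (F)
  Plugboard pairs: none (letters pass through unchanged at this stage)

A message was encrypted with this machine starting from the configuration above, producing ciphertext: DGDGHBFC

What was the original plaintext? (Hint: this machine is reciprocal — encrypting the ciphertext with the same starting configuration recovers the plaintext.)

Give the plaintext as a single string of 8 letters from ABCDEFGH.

Answer: HAGECDBA

Derivation:
Char 1 ('D'): step: R->5, L=5; D->plug->D->R->C->L->H->refl->B->L'->G->R'->H->plug->H
Char 2 ('G'): step: R->6, L=5; G->plug->G->R->F->L->G->refl->A->L'->A->R'->A->plug->A
Char 3 ('D'): step: R->7, L=5; D->plug->D->R->G->L->B->refl->H->L'->C->R'->G->plug->G
Char 4 ('G'): step: R->0, L->6 (L advanced); G->plug->G->R->G->L->D->refl->E->L'->D->R'->E->plug->E
Char 5 ('H'): step: R->1, L=6; H->plug->H->R->G->L->D->refl->E->L'->D->R'->C->plug->C
Char 6 ('B'): step: R->2, L=6; B->plug->B->R->C->L->B->refl->H->L'->H->R'->D->plug->D
Char 7 ('F'): step: R->3, L=6; F->plug->F->R->E->L->F->refl->C->L'->A->R'->B->plug->B
Char 8 ('C'): step: R->4, L=6; C->plug->C->R->C->L->B->refl->H->L'->H->R'->A->plug->A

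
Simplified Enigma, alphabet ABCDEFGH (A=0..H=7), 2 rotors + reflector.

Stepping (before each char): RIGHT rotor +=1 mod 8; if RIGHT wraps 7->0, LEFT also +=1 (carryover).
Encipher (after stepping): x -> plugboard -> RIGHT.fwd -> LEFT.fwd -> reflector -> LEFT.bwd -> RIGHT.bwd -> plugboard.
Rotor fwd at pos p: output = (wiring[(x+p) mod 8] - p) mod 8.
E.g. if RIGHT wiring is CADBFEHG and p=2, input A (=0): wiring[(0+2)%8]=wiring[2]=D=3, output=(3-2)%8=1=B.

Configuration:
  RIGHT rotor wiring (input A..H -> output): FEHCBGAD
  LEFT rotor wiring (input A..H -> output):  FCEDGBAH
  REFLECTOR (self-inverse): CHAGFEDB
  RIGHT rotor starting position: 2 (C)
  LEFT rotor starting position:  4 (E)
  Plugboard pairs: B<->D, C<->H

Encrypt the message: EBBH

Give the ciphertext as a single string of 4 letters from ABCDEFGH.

Char 1 ('E'): step: R->3, L=4; E->plug->E->R->A->L->C->refl->A->L'->G->R'->B->plug->D
Char 2 ('B'): step: R->4, L=4; B->plug->D->R->H->L->H->refl->B->L'->E->R'->C->plug->H
Char 3 ('B'): step: R->5, L=4; B->plug->D->R->A->L->C->refl->A->L'->G->R'->C->plug->H
Char 4 ('H'): step: R->6, L=4; H->plug->C->R->H->L->H->refl->B->L'->E->R'->F->plug->F

Answer: DHHF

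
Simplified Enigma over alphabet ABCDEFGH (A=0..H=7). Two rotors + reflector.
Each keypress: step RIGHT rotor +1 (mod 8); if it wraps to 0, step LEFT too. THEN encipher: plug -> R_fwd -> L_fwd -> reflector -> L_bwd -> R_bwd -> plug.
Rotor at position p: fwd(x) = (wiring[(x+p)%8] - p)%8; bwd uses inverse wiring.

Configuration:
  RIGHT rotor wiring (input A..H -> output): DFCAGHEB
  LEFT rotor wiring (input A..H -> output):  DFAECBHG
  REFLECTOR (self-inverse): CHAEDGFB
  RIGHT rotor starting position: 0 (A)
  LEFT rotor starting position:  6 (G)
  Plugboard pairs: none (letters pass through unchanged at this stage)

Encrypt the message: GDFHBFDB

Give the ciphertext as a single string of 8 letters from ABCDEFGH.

Char 1 ('G'): step: R->1, L=6; G->plug->G->R->A->L->B->refl->H->L'->D->R'->F->plug->F
Char 2 ('D'): step: R->2, L=6; D->plug->D->R->F->L->G->refl->F->L'->C->R'->E->plug->E
Char 3 ('F'): step: R->3, L=6; F->plug->F->R->A->L->B->refl->H->L'->D->R'->B->plug->B
Char 4 ('H'): step: R->4, L=6; H->plug->H->R->E->L->C->refl->A->L'->B->R'->F->plug->F
Char 5 ('B'): step: R->5, L=6; B->plug->B->R->H->L->D->refl->E->L'->G->R'->D->plug->D
Char 6 ('F'): step: R->6, L=6; F->plug->F->R->C->L->F->refl->G->L'->F->R'->C->plug->C
Char 7 ('D'): step: R->7, L=6; D->plug->D->R->D->L->H->refl->B->L'->A->R'->G->plug->G
Char 8 ('B'): step: R->0, L->7 (L advanced); B->plug->B->R->F->L->D->refl->E->L'->B->R'->H->plug->H

Answer: FEBFDCGH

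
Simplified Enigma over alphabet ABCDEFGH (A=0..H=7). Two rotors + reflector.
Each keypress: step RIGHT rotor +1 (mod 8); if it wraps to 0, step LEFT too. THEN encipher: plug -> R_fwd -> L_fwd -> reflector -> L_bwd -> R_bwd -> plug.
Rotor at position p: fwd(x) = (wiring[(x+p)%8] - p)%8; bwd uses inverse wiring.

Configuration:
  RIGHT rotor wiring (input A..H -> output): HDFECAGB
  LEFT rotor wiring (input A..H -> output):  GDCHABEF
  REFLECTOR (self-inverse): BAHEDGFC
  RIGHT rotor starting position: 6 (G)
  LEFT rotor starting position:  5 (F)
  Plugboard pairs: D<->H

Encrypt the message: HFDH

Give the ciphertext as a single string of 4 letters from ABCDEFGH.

Char 1 ('H'): step: R->7, L=5; H->plug->D->R->G->L->C->refl->H->L'->B->R'->G->plug->G
Char 2 ('F'): step: R->0, L->6 (L advanced); F->plug->F->R->A->L->G->refl->F->L'->D->R'->B->plug->B
Char 3 ('D'): step: R->1, L=6; D->plug->H->R->G->L->C->refl->H->L'->B->R'->D->plug->H
Char 4 ('H'): step: R->2, L=6; H->plug->D->R->G->L->C->refl->H->L'->B->R'->H->plug->D

Answer: GBHD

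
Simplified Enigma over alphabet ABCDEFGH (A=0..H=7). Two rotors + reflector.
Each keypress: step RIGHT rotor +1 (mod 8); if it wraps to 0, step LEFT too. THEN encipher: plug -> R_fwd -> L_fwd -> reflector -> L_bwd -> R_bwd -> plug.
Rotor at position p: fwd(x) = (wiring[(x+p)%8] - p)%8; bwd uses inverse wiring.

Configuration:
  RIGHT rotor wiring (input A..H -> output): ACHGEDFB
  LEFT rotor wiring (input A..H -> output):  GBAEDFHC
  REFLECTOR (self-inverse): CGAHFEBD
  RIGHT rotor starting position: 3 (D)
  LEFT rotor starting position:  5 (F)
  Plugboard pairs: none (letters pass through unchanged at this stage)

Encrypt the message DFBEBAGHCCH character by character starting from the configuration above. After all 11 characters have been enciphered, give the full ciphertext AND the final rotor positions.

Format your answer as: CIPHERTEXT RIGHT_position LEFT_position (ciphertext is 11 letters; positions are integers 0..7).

Answer: FCACEBDDFFF 6 6

Derivation:
Char 1 ('D'): step: R->4, L=5; D->plug->D->R->F->L->D->refl->H->L'->G->R'->F->plug->F
Char 2 ('F'): step: R->5, L=5; F->plug->F->R->C->L->F->refl->E->L'->E->R'->C->plug->C
Char 3 ('B'): step: R->6, L=5; B->plug->B->R->D->L->B->refl->G->L'->H->R'->A->plug->A
Char 4 ('E'): step: R->7, L=5; E->plug->E->R->H->L->G->refl->B->L'->D->R'->C->plug->C
Char 5 ('B'): step: R->0, L->6 (L advanced); B->plug->B->R->C->L->A->refl->C->L'->E->R'->E->plug->E
Char 6 ('A'): step: R->1, L=6; A->plug->A->R->B->L->E->refl->F->L'->G->R'->B->plug->B
Char 7 ('G'): step: R->2, L=6; G->plug->G->R->G->L->F->refl->E->L'->B->R'->D->plug->D
Char 8 ('H'): step: R->3, L=6; H->plug->H->R->E->L->C->refl->A->L'->C->R'->D->plug->D
Char 9 ('C'): step: R->4, L=6; C->plug->C->R->B->L->E->refl->F->L'->G->R'->F->plug->F
Char 10 ('C'): step: R->5, L=6; C->plug->C->R->E->L->C->refl->A->L'->C->R'->F->plug->F
Char 11 ('H'): step: R->6, L=6; H->plug->H->R->F->L->G->refl->B->L'->A->R'->F->plug->F
Final: ciphertext=FCACEBDDFFF, RIGHT=6, LEFT=6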